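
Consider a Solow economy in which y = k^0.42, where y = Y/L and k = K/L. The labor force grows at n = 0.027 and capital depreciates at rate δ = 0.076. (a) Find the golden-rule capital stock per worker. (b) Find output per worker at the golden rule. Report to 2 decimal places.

Capital per worker breaks even when investment replaces (n + δ)·k; here n + δ = 0.103.
Golden rule sets MPK = n+δ: 0.42·k^(0.42−1) = 0.103, so k_gold = (0.42/0.103)^(1/0.58) ≈ 11.2833.
y_gold = 11.2833^0.42 ≈ 2.7671.

(a) k_gold ≈ 11.28; (b) y_gold ≈ 2.77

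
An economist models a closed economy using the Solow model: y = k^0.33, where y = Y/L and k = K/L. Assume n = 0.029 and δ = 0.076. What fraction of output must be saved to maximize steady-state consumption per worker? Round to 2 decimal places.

s_gold = 0.33

n + δ = 0.029 + 0.076 = 0.105.
At the golden rule MPK = n+δ, and in any Cobb-Douglas steady state s = (n+δ)·k/y = MPK·k/y = capital's share 0.33.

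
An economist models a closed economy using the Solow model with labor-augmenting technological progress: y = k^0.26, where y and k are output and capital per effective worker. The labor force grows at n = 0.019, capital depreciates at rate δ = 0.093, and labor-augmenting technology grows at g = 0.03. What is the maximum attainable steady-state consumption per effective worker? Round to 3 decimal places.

n + g + δ = 0.019 + 0.03 + 0.093 = 0.142.
Golden rule sets MPK = n+g+δ: 0.26·k^(0.26−1) = 0.142, so k_gold = (0.26/0.142)^(1/0.74) ≈ 2.2645.
y_gold = 2.2645^0.26 ≈ 1.2368.
c_gold = y_gold − (n+g+δ)·k_gold = 1.2368 − 0.142·2.2645 ≈ 0.9152.

c_gold ≈ 0.915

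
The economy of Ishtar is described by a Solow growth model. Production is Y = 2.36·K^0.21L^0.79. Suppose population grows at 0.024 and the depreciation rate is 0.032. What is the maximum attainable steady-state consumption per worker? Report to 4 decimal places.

c_gold ≈ 3.3286

Break-even investment rate: n + δ = 0.024 + 0.032 = 0.056.
Maximizing c = f(k) − (n+δ)·k gives f'(k) = n+δ, i.e. 0.21·2.36·k^(0.21−1) = 0.056, so k_gold = (0.21·2.36/0.056)^(1/0.79) ≈ 15.8002.
y_gold = 2.36·15.8002^0.21 ≈ 4.2134.
c_gold = y_gold − (n+δ)·k_gold = 4.2134 − 0.056·15.8002 ≈ 3.3286.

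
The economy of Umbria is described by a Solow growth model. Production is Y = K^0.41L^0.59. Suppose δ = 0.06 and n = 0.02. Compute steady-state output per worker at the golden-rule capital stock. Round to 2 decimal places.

Break-even investment rate: n + δ = 0.02 + 0.06 = 0.08.
At the golden rule the marginal product of capital equals n+δ: 0.41·k^(0.41−1) = 0.08. Solving, k_gold = (0.41/0.08)^(1/0.59) ≈ 15.9541.
Output: y_gold = k_gold^0.41 = 15.9541^0.41 ≈ 3.1130.

y_gold ≈ 3.11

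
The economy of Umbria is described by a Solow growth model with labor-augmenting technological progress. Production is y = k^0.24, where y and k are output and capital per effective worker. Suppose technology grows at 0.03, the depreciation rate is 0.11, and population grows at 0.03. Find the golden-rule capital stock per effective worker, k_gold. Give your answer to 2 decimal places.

k_gold ≈ 1.57

n + g + δ = 0.03 + 0.03 + 0.11 = 0.17.
At the golden rule the marginal product of capital equals n+g+δ: 0.24·k^(0.24−1) = 0.17. Solving, k_gold = (0.24/0.17)^(1/0.76) ≈ 1.5742.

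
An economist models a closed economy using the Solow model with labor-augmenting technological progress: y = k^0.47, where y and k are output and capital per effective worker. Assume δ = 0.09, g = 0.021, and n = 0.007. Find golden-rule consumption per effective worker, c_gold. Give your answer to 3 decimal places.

n + g + δ = 0.007 + 0.021 + 0.09 = 0.118.
Maximizing c = f(k) − (n+g+δ)·k gives f'(k) = n+g+δ, i.e. 0.47·k^(0.47−1) = 0.118, so k_gold = (0.47/0.118)^(1/0.53) ≈ 13.5670.
y_gold = 13.5670^0.47 ≈ 3.4062.
c_gold = y_gold − (n+g+δ)·k_gold = 3.4062 − 0.118·13.5670 ≈ 1.8053.

c_gold ≈ 1.805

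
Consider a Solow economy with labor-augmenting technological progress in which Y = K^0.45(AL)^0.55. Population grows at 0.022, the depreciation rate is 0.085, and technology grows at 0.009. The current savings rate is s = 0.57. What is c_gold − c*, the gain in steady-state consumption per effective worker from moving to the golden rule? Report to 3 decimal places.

Δc ≈ 0.086

The effective depreciation rate is n + g + δ = 0.022 + 0.009 + 0.085 = 0.116.
Current steady state (s = 0.57): k* = (0.57/0.116)^(1/0.55) ≈ 18.0768, y* = 18.0768^0.45 ≈ 3.6788, c* = (1−0.57)·3.6788 ≈ 1.5819.
Maximizing c = f(k) − (n+g+δ)·k gives f'(k) = n+g+δ, i.e. 0.45·k^(0.45−1) = 0.116, so k_gold = (0.45/0.116)^(1/0.55) ≈ 11.7615.
y_gold = 11.7615^0.45 ≈ 3.0319, c_gold = y_gold − 0.116·k_gold ≈ 1.6675.
Gain: Δc = 1.6675 − 1.5819 ≈ 0.0856.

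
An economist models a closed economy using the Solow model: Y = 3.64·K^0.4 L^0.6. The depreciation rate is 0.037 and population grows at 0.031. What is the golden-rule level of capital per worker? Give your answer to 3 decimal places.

k_gold ≈ 165.103

Break-even investment rate: n + δ = 0.031 + 0.037 = 0.068.
Golden rule sets MPK = n+δ: 0.4·3.64·k^(0.4−1) = 0.068, so k_gold = (0.4·3.64/0.068)^(1/0.6) ≈ 165.1027.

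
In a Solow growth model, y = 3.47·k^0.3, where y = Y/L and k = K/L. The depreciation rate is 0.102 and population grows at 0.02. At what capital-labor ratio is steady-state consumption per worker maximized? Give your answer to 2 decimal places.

k_gold ≈ 21.39

Break-even investment rate: n + δ = 0.02 + 0.102 = 0.122.
Setting f'(k) = n+δ gives 0.3·3.47·k^(0.3−1) = 0.122, hence k_gold = (0.3·3.47/0.122)^(1/0.7) ≈ 21.3860.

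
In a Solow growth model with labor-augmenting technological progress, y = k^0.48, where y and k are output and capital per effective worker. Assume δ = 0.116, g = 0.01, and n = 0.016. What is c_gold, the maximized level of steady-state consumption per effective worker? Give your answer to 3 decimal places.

Break-even investment rate: n + g + δ = 0.016 + 0.01 + 0.116 = 0.142.
Golden rule sets MPK = n+g+δ: 0.48·k^(0.48−1) = 0.142, so k_gold = (0.48/0.142)^(1/0.52) ≈ 10.4044.
y_gold = 10.4044^0.48 ≈ 3.0780.
c_gold = y_gold − (n+g+δ)·k_gold = 3.0780 − 0.142·10.4044 ≈ 1.6005.

c_gold ≈ 1.601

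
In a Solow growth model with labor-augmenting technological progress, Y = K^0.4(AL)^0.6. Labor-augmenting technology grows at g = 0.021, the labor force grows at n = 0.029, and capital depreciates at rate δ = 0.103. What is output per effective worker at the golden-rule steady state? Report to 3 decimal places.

Break-even investment rate: n + g + δ = 0.029 + 0.021 + 0.103 = 0.153.
At the golden rule the marginal product of capital equals n+g+δ: 0.4·k^(0.4−1) = 0.153. Solving, k_gold = (0.4/0.153)^(1/0.6) ≈ 4.9615.
Output: y_gold = k_gold^0.4 = 4.9615^0.4 ≈ 1.8978.

y_gold ≈ 1.898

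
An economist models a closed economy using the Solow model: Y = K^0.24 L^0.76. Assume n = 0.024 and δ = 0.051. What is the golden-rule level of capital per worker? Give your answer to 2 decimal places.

Break-even investment rate: n + δ = 0.024 + 0.051 = 0.075.
Setting f'(k) = n+δ gives 0.24·k^(0.24−1) = 0.075, hence k_gold = (0.24/0.075)^(1/0.76) ≈ 4.6203.

k_gold ≈ 4.62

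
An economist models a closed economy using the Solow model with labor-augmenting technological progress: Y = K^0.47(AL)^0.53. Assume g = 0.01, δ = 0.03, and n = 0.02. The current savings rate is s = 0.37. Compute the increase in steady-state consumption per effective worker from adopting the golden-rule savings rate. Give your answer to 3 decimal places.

Capital per effective worker breaks even when investment replaces (n + g + δ)·k; here n + g + δ = 0.06.
Current steady state (s = 0.37): k* = (0.37/0.06)^(1/0.53) ≈ 30.9500, y* = 30.9500^0.47 ≈ 5.0189, c* = (1−0.37)·5.0189 ≈ 3.1619.
Setting f'(k) = n+g+δ gives 0.47·k^(0.47−1) = 0.06, hence k_gold = (0.47/0.06)^(1/0.53) ≈ 48.6062.
y_gold = 48.6062^0.47 ≈ 6.2050, c_gold = y_gold − 0.06·k_gold ≈ 3.2887.
Gain: Δc = 3.2887 − 3.1619 ≈ 0.1268.

Δc ≈ 0.127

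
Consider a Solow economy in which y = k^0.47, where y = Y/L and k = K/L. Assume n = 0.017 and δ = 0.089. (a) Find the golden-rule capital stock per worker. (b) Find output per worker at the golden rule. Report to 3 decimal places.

(a) k_gold ≈ 16.610; (b) y_gold ≈ 3.746

Break-even investment rate: n + δ = 0.017 + 0.089 = 0.106.
Setting f'(k) = n+δ gives 0.47·k^(0.47−1) = 0.106, hence k_gold = (0.47/0.106)^(1/0.53) ≈ 16.6097.
y_gold = 16.6097^0.47 ≈ 3.7460.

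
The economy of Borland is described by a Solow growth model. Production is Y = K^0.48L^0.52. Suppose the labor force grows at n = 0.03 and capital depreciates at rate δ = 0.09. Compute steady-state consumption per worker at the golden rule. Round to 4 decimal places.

Break-even investment rate: n + δ = 0.03 + 0.09 = 0.12.
Maximizing c = f(k) − (n+δ)·k gives f'(k) = n+δ, i.e. 0.48·k^(0.48−1) = 0.12, so k_gold = (0.48/0.12)^(1/0.52) ≈ 14.3816.
y_gold = 14.3816^0.48 ≈ 3.5954.
c_gold = y_gold − (n+δ)·k_gold = 3.5954 − 0.12·14.3816 ≈ 1.8696.

c_gold ≈ 1.8696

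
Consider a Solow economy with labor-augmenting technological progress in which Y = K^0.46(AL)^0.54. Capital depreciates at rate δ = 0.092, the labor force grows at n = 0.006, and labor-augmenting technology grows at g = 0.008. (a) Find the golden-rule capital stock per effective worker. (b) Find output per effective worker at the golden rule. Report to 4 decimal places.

Break-even investment rate: n + g + δ = 0.006 + 0.008 + 0.092 = 0.106.
Golden rule sets MPK = n+g+δ: 0.46·k^(0.46−1) = 0.106, so k_gold = (0.46/0.106)^(1/0.54) ≈ 15.1519.
y_gold = 15.1519^0.46 ≈ 3.4915.

(a) k_gold ≈ 15.1519; (b) y_gold ≈ 3.4915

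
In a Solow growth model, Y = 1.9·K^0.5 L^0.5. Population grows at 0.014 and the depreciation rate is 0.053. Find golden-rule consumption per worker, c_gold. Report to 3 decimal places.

c_gold ≈ 13.470

n + δ = 0.014 + 0.053 = 0.067.
Golden rule sets MPK = n+δ: 0.5·1.9·k^(0.5−1) = 0.067, so k_gold = (0.5·1.9/0.067)^(1/0.5) ≈ 201.0470.
y_gold = 1.9·201.0470^0.5 ≈ 26.9403.
c_gold = y_gold − (n+δ)·k_gold = 26.9403 − 0.067·201.0470 ≈ 13.4701.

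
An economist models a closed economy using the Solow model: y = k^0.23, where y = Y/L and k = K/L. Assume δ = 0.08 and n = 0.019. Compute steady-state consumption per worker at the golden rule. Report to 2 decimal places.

c_gold ≈ 0.99

Capital per worker breaks even when investment replaces (n + δ)·k; here n + δ = 0.099.
At the golden rule the marginal product of capital equals n+δ: 0.23·k^(0.23−1) = 0.099. Solving, k_gold = (0.23/0.099)^(1/0.77) ≈ 2.9884.
y_gold = 2.9884^0.23 ≈ 1.2863.
c_gold = y_gold − (n+δ)·k_gold = 1.2863 − 0.099·2.9884 ≈ 0.9905.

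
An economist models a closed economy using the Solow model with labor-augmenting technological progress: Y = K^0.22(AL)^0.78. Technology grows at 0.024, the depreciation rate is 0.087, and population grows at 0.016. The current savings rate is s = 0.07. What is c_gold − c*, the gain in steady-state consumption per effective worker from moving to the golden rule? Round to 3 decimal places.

Δc ≈ 0.125

n + g + δ = 0.016 + 0.024 + 0.087 = 0.127.
Current steady state (s = 0.07): k* = (0.07/0.127)^(1/0.78) ≈ 0.4659, y* = 0.4659^0.22 ≈ 0.8453, c* = (1−0.07)·0.8453 ≈ 0.7862.
Setting f'(k) = n+g+δ gives 0.22·k^(0.22−1) = 0.127, hence k_gold = (0.22/0.127)^(1/0.78) ≈ 2.0227.
y_gold = 2.0227^0.22 ≈ 1.1676, c_gold = y_gold − 0.127·k_gold ≈ 0.9107.
Gain: Δc = 0.9107 − 0.7862 ≈ 0.1246.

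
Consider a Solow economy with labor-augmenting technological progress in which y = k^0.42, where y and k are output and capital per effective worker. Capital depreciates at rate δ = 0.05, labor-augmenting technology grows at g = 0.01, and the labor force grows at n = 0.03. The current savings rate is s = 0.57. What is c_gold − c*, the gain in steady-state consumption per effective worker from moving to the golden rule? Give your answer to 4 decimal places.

Δc ≈ 0.1330

n + g + δ = 0.03 + 0.01 + 0.05 = 0.09.
Current steady state (s = 0.57): k* = (0.57/0.09)^(1/0.58) ≈ 24.1060, y* = 24.1060^0.42 ≈ 3.8062, c* = (1−0.57)·3.8062 ≈ 1.6367.
Setting f'(k) = n+g+δ gives 0.42·k^(0.42−1) = 0.09, hence k_gold = (0.42/0.09)^(1/0.58) ≈ 14.2384.
y_gold = 14.2384^0.42 ≈ 3.0511, c_gold = y_gold − 0.09·k_gold ≈ 1.7696.
Gain: Δc = 1.7696 − 1.6367 ≈ 0.1330.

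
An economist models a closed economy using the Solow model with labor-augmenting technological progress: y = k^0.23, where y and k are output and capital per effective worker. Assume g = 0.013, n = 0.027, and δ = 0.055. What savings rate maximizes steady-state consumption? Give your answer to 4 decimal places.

s_gold = 0.2300

Capital per effective worker breaks even when investment replaces (n + g + δ)·k; here n + g + δ = 0.095.
At the golden rule MPK = n+g+δ, and in any Cobb-Douglas steady state s = (n+g+δ)·k/y = MPK·k/y = capital's share 0.23.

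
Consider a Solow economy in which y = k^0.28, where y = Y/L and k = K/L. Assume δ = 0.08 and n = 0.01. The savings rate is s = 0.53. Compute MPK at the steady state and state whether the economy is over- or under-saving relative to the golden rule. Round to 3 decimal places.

over-saving; MPK ≈ 0.048

The effective depreciation rate is n + δ = 0.01 + 0.08 = 0.09.
Steady-state k*: s·k^0.28 = 0.09·k gives k* = (0.53/0.09)^(1/0.72) ≈ 11.7352.
MPK = 0.28·11.7352^(-0.72) ≈ 0.0475.
MPK < n+δ = 0.09, so the economy is dynamically inefficient (over-saving).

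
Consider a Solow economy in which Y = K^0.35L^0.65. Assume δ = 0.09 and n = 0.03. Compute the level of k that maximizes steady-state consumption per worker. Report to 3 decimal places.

k_gold ≈ 5.191

n + δ = 0.03 + 0.09 = 0.12.
Maximizing c = f(k) − (n+δ)·k gives f'(k) = n+δ, i.e. 0.35·k^(0.35−1) = 0.12, so k_gold = (0.35/0.12)^(1/0.65) ≈ 5.1905.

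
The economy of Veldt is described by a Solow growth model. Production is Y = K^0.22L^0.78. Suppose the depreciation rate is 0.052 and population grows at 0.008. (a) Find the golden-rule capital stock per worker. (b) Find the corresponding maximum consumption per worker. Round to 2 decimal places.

n + δ = 0.008 + 0.052 = 0.06.
Setting f'(k) = n+δ gives 0.22·k^(0.22−1) = 0.06, hence k_gold = (0.22/0.06)^(1/0.78) ≈ 5.2896.
y_gold = 5.2896^0.22 ≈ 1.4426; c_gold = y_gold − 0.06·k_gold ≈ 1.1252.

(a) k_gold ≈ 5.29; (b) c_gold ≈ 1.13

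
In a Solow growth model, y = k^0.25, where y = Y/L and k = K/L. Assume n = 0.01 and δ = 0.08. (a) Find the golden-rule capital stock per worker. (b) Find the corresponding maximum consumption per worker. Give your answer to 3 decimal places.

(a) k_gold ≈ 3.905; (b) c_gold ≈ 1.054

Capital per worker breaks even when investment replaces (n + δ)·k; here n + δ = 0.09.
Golden rule sets MPK = n+δ: 0.25·k^(0.25−1) = 0.09, so k_gold = (0.25/0.09)^(1/0.75) ≈ 3.9048.
y_gold = 3.9048^0.25 ≈ 1.4057; c_gold = y_gold − 0.09·k_gold ≈ 1.0543.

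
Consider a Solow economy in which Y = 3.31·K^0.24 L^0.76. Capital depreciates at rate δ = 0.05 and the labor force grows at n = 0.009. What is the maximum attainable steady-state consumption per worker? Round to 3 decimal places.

The effective depreciation rate is n + δ = 0.009 + 0.05 = 0.059.
At the golden rule the marginal product of capital equals n+δ: 0.24·3.31·k^(0.24−1) = 0.059. Solving, k_gold = (0.24·3.31/0.059)^(1/0.76) ≈ 30.6036.
y_gold = 3.31·30.6036^0.24 ≈ 7.5234.
c_gold = y_gold − (n+δ)·k_gold = 7.5234 − 0.059·30.6036 ≈ 5.7178.

c_gold ≈ 5.718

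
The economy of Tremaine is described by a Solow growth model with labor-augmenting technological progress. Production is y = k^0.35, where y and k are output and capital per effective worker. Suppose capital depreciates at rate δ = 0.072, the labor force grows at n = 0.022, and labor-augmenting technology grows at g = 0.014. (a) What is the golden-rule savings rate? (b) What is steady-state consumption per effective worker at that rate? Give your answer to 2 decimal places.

The effective depreciation rate is n + g + δ = 0.022 + 0.014 + 0.072 = 0.108.
For Cobb-Douglas, s_gold equals capital's share: s_gold = 0.35.
At the golden rule the marginal product of capital equals n+g+δ: 0.35·k^(0.35−1) = 0.108. Solving, k_gold = (0.35/0.108)^(1/0.65) ≈ 6.1039.
y_gold = 6.1039^0.35 ≈ 1.8835; c_gold = (1−0.35)·y_gold ≈ 1.2243.

(a) s_gold = 0.35; (b) c_gold ≈ 1.22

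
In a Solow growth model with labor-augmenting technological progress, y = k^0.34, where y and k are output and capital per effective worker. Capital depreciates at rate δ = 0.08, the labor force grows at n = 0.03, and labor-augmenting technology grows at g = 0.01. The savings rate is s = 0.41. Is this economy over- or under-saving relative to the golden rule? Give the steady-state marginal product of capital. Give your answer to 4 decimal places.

Capital per effective worker breaks even when investment replaces (n + g + δ)·k; here n + g + δ = 0.12.
Steady-state k*: s·k^0.34 = 0.12·k gives k* = (0.41/0.12)^(1/0.66) ≈ 6.4341.
MPK = 0.34·6.4341^(-0.66) ≈ 0.0995.
MPK < n+g+δ = 0.12, so the economy is dynamically inefficient (over-saving).

over-saving; MPK ≈ 0.0995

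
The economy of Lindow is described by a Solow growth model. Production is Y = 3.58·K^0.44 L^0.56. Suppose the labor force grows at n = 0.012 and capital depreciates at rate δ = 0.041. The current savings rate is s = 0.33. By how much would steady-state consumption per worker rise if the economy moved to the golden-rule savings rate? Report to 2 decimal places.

Capital per worker breaks even when investment replaces (n + δ)·k; here n + δ = 0.053.
Current steady state (s = 0.33): k* = (0.33·3.58/0.053)^(1/0.56) ≈ 255.4813, y* = 3.58·255.4813^0.44 ≈ 41.0318, c* = (1−0.33)·41.0318 ≈ 27.4913.
Golden rule sets MPK = n+δ: 0.44·3.58·k^(0.44−1) = 0.053, so k_gold = (0.44·3.58/0.053)^(1/0.56) ≈ 427.0355.
y_gold = 3.58·427.0355^0.44 ≈ 51.4384, c_gold = y_gold − 0.053·k_gold ≈ 28.8055.
Gain: Δc = 28.8055 − 27.4913 ≈ 1.3142.

Δc ≈ 1.31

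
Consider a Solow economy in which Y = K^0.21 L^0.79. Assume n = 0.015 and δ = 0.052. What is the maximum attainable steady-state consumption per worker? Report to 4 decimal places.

n + δ = 0.015 + 0.052 = 0.067.
Maximizing c = f(k) − (n+δ)·k gives f'(k) = n+δ, i.e. 0.21·k^(0.21−1) = 0.067, so k_gold = (0.21/0.067)^(1/0.79) ≈ 4.2465.
y_gold = 4.2465^0.21 ≈ 1.3548.
c_gold = y_gold − (n+δ)·k_gold = 1.3548 − 0.067·4.2465 ≈ 1.0703.

c_gold ≈ 1.0703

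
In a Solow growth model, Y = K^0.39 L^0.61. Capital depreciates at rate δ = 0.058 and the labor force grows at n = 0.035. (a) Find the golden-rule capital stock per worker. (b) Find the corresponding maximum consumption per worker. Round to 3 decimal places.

Capital per worker breaks even when investment replaces (n + δ)·k; here n + δ = 0.093.
Maximizing c = f(k) − (n+δ)·k gives f'(k) = n+δ, i.e. 0.39·k^(0.39−1) = 0.093, so k_gold = (0.39/0.093)^(1/0.61) ≈ 10.4864.
y_gold = 10.4864^0.39 ≈ 2.5006; c_gold = y_gold − 0.093·k_gold ≈ 1.5254.

(a) k_gold ≈ 10.486; (b) c_gold ≈ 1.525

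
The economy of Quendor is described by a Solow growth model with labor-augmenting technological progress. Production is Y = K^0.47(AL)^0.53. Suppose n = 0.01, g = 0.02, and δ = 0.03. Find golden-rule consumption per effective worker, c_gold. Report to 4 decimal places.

The effective depreciation rate is n + g + δ = 0.01 + 0.02 + 0.03 = 0.06.
Setting f'(k) = n+g+δ gives 0.47·k^(0.47−1) = 0.06, hence k_gold = (0.47/0.06)^(1/0.53) ≈ 48.6062.
y_gold = 48.6062^0.47 ≈ 6.2050.
c_gold = y_gold − (n+g+δ)·k_gold = 6.2050 − 0.06·48.6062 ≈ 3.2887.

c_gold ≈ 3.2887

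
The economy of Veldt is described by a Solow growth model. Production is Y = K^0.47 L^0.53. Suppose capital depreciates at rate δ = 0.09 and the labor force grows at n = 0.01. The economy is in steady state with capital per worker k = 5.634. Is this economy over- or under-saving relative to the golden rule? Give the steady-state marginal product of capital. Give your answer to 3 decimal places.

under-saving; MPK ≈ 0.188

Break-even investment rate: n + δ = 0.01 + 0.09 = 0.1.
MPK = 0.47·k^(0.47−1) = 0.47·5.634^(-0.53) ≈ 0.1880.
MPK > 0.1, so the economy is dynamically efficient (under-saving).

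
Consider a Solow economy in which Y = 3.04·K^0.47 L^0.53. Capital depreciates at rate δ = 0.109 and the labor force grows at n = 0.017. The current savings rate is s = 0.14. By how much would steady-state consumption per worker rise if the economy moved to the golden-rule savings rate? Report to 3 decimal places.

Δc ≈ 6.185

n + δ = 0.017 + 0.109 = 0.126.
Current steady state (s = 0.14): k* = (0.14·3.04/0.126)^(1/0.53) ≈ 9.9407, y* = 3.04·9.9407^0.47 ≈ 8.9466, c* = (1−0.14)·8.9466 ≈ 7.6941.
At the golden rule the marginal product of capital equals n+δ: 0.47·3.04·k^(0.47−1) = 0.126. Solving, k_gold = (0.47·3.04/0.126)^(1/0.53) ≈ 97.6817.
y_gold = 3.04·97.6817^0.47 ≈ 26.1870, c_gold = y_gold − 0.126·k_gold ≈ 13.8791.
Gain: Δc = 13.8791 − 7.6941 ≈ 6.1850.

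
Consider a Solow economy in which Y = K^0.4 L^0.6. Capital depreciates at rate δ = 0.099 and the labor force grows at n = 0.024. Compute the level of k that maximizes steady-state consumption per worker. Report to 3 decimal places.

k_gold ≈ 7.138

Capital per worker breaks even when investment replaces (n + δ)·k; here n + δ = 0.123.
Maximizing c = f(k) − (n+δ)·k gives f'(k) = n+δ, i.e. 0.4·k^(0.4−1) = 0.123, so k_gold = (0.4/0.123)^(1/0.6) ≈ 7.1382.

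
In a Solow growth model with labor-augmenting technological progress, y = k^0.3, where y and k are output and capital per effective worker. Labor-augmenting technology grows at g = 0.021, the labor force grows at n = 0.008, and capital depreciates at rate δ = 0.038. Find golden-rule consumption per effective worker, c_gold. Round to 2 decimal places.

c_gold ≈ 1.33

n + g + δ = 0.008 + 0.021 + 0.038 = 0.067.
Maximizing c = f(k) − (n+g+δ)·k gives f'(k) = n+g+δ, i.e. 0.3·k^(0.3−1) = 0.067, so k_gold = (0.3/0.067)^(1/0.7) ≈ 8.5127.
y_gold = 8.5127^0.3 ≈ 1.9012.
c_gold = y_gold − (n+g+δ)·k_gold = 1.9012 − 0.067·8.5127 ≈ 1.3308.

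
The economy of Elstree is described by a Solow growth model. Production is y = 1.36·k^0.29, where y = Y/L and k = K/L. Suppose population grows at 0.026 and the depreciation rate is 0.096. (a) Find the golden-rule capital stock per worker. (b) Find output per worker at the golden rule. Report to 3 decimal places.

(a) k_gold ≈ 5.221; (b) y_gold ≈ 2.196

n + δ = 0.026 + 0.096 = 0.122.
Setting f'(k) = n+δ gives 0.29·1.36·k^(0.29−1) = 0.122, hence k_gold = (0.29·1.36/0.122)^(1/0.71) ≈ 5.2205.
y_gold = 1.36·5.2205^0.29 ≈ 2.1962.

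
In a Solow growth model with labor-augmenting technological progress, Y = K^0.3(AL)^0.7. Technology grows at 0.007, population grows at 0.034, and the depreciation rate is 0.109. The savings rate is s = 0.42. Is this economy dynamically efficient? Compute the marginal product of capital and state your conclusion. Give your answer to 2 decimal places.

The effective depreciation rate is n + g + δ = 0.034 + 0.007 + 0.109 = 0.15.
Steady-state k*: s·k^0.3 = 0.15·k gives k* = (0.42/0.15)^(1/0.7) ≈ 4.3531.
MPK = 0.3·4.3531^(-0.7) ≈ 0.1071.
MPK < n+g+δ = 0.15, so the economy is dynamically inefficient (over-saving).

dynamically inefficient; MPK ≈ 0.11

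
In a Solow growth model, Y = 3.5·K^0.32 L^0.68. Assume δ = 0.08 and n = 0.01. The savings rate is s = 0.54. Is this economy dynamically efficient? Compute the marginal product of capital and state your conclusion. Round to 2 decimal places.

dynamically inefficient; MPK ≈ 0.05

n + δ = 0.01 + 0.08 = 0.09.
Steady-state k*: s·A·k^0.32 = 0.09·k gives k* = (0.54·3.5/0.09)^(1/0.68) ≈ 87.9914.
MPK = 0.32·3.5·87.9914^(-0.68) ≈ 0.0533.
MPK < n+δ = 0.09, so the economy is dynamically inefficient (over-saving).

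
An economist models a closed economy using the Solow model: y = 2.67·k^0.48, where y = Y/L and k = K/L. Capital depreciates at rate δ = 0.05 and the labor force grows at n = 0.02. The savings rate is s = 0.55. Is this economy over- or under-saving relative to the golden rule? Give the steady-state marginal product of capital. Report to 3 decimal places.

over-saving; MPK ≈ 0.061

The effective depreciation rate is n + δ = 0.02 + 0.05 = 0.07.
Steady-state k*: s·A·k^0.48 = 0.07·k gives k* = (0.55·2.67/0.07)^(1/0.52) ≈ 348.2385.
MPK = 0.48·2.67·348.2385^(-0.52) ≈ 0.0611.
MPK < n+δ = 0.07, so the economy is dynamically inefficient (over-saving).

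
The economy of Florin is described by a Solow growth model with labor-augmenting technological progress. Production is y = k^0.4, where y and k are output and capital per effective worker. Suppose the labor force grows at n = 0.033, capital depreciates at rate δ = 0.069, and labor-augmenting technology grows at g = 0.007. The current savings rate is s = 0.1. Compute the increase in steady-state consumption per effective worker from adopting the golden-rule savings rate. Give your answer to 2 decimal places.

Δc ≈ 0.58

Capital per effective worker breaks even when investment replaces (n + g + δ)·k; here n + g + δ = 0.109.
Current steady state (s = 0.1): k* = (0.1/0.109)^(1/0.6) ≈ 0.8662, y* = 0.8662^0.4 ≈ 0.9442, c* = (1−0.1)·0.9442 ≈ 0.8498.
Maximizing c = f(k) − (n+g+δ)·k gives f'(k) = n+g+δ, i.e. 0.4·k^(0.4−1) = 0.109, so k_gold = (0.4/0.109)^(1/0.6) ≈ 8.7308.
y_gold = 8.7308^0.4 ≈ 2.3792, c_gold = y_gold − 0.109·k_gold ≈ 1.4275.
Gain: Δc = 1.4275 − 0.8498 ≈ 0.5777.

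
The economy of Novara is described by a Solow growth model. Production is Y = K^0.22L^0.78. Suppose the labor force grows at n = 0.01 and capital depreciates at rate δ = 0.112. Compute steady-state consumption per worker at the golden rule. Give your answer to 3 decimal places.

c_gold ≈ 0.921

Capital per worker breaks even when investment replaces (n + δ)·k; here n + δ = 0.122.
Golden rule sets MPK = n+δ: 0.22·k^(0.22−1) = 0.122, so k_gold = (0.22/0.122)^(1/0.78) ≈ 2.1295.
y_gold = 2.1295^0.22 ≈ 1.1809.
c_gold = y_gold − (n+δ)·k_gold = 1.1809 − 0.122·2.1295 ≈ 0.9211.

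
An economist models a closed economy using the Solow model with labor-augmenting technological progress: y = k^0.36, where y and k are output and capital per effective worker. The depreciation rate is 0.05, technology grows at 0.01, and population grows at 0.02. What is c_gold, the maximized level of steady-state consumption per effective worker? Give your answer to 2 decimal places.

n + g + δ = 0.02 + 0.01 + 0.05 = 0.08.
Maximizing c = f(k) − (n+g+δ)·k gives f'(k) = n+g+δ, i.e. 0.36·k^(0.36−1) = 0.08, so k_gold = (0.36/0.08)^(1/0.64) ≈ 10.4868.
y_gold = 10.4868^0.36 ≈ 2.3304.
c_gold = y_gold − (n+g+δ)·k_gold = 2.3304 − 0.08·10.4868 ≈ 1.4915.

c_gold ≈ 1.49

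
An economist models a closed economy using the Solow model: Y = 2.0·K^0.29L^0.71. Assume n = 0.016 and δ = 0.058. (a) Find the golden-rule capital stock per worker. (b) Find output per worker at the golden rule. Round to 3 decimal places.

n + δ = 0.016 + 0.058 = 0.074.
Maximizing c = f(k) − (n+δ)·k gives f'(k) = n+δ, i.e. 0.29·2.0·k^(0.29−1) = 0.074, so k_gold = (0.29·2.0/0.074)^(1/0.71) ≈ 18.1732.
y_gold = 2.0·18.1732^0.29 ≈ 4.6373.

(a) k_gold ≈ 18.173; (b) y_gold ≈ 4.637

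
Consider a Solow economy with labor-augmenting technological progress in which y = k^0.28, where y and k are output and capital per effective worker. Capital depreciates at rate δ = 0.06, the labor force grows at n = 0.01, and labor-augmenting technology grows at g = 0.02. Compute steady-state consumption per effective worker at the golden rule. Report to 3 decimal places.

c_gold ≈ 1.119

Capital per effective worker breaks even when investment replaces (n + g + δ)·k; here n + g + δ = 0.09.
Setting f'(k) = n+g+δ gives 0.28·k^(0.28−1) = 0.09, hence k_gold = (0.28/0.09)^(1/0.72) ≈ 4.8373.
y_gold = 4.8373^0.28 ≈ 1.5549.
c_gold = y_gold − (n+g+δ)·k_gold = 1.5549 − 0.09·4.8373 ≈ 1.1195.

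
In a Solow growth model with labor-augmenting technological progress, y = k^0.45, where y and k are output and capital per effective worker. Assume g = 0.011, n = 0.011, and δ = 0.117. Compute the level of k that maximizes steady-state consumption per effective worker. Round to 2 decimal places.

Capital per effective worker breaks even when investment replaces (n + g + δ)·k; here n + g + δ = 0.139.
At the golden rule the marginal product of capital equals n+g+δ: 0.45·k^(0.45−1) = 0.139. Solving, k_gold = (0.45/0.139)^(1/0.55) ≈ 8.4651.

k_gold ≈ 8.47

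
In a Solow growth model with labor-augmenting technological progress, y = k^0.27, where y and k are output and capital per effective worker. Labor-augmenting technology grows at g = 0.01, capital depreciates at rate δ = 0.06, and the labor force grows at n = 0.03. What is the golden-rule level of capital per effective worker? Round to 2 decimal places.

The effective depreciation rate is n + g + δ = 0.03 + 0.01 + 0.06 = 0.1.
Maximizing c = f(k) − (n+g+δ)·k gives f'(k) = n+g+δ, i.e. 0.27·k^(0.27−1) = 0.1, so k_gold = (0.27/0.1)^(1/0.73) ≈ 3.8986.

k_gold ≈ 3.90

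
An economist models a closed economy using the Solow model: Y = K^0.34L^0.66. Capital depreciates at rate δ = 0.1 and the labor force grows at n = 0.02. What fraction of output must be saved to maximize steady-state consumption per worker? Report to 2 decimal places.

The effective depreciation rate is n + δ = 0.02 + 0.1 = 0.12.
At the golden rule MPK = n+δ, and in any Cobb-Douglas steady state s = (n+δ)·k/y = MPK·k/y = capital's share 0.34.

s_gold = 0.34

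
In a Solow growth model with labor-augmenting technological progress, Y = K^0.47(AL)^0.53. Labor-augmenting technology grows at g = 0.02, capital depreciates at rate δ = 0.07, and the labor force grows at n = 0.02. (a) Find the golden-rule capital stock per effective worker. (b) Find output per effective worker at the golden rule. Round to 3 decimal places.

(a) k_gold ≈ 15.489; (b) y_gold ≈ 3.625

The effective depreciation rate is n + g + δ = 0.02 + 0.02 + 0.07 = 0.11.
Setting f'(k) = n+g+δ gives 0.47·k^(0.47−1) = 0.11, hence k_gold = (0.47/0.11)^(1/0.53) ≈ 15.4885.
y_gold = 15.4885^0.47 ≈ 3.6250.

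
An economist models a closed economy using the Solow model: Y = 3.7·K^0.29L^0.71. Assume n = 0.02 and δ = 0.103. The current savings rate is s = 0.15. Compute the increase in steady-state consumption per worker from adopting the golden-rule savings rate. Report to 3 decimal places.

Δc ≈ 0.544

Capital per worker breaks even when investment replaces (n + δ)·k; here n + δ = 0.123.
Current steady state (s = 0.15): k* = (0.15·3.7/0.123)^(1/0.71) ≈ 8.3497, y* = 3.7·8.3497^0.29 ≈ 6.8468, c* = (1−0.15)·6.8468 ≈ 5.8198.
Golden rule sets MPK = n+δ: 0.29·3.7·k^(0.29−1) = 0.123, so k_gold = (0.29·3.7/0.123)^(1/0.71) ≈ 21.1311.
y_gold = 3.7·21.1311^0.29 ≈ 8.9625, c_gold = y_gold − 0.123·k_gold ≈ 6.3634.
Gain: Δc = 6.3634 − 5.8198 ≈ 0.5436.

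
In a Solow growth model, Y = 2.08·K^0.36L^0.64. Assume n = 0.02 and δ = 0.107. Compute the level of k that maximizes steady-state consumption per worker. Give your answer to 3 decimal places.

Capital per worker breaks even when investment replaces (n + δ)·k; here n + δ = 0.127.
Maximizing c = f(k) − (n+δ)·k gives f'(k) = n+δ, i.e. 0.36·2.08·k^(0.36−1) = 0.127, so k_gold = (0.36·2.08/0.127)^(1/0.64) ≈ 15.9957.

k_gold ≈ 15.996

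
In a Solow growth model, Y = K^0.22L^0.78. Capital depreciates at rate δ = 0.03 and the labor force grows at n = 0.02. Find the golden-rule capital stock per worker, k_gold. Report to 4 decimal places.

n + δ = 0.02 + 0.03 = 0.05.
Setting f'(k) = n+δ gives 0.22·k^(0.22−1) = 0.05, hence k_gold = (0.22/0.05)^(1/0.78) ≈ 6.6825.

k_gold ≈ 6.6825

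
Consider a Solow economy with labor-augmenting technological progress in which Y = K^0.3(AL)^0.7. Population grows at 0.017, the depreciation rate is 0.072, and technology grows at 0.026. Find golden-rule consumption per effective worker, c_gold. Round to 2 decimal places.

The effective depreciation rate is n + g + δ = 0.017 + 0.026 + 0.072 = 0.115.
Setting f'(k) = n+g+δ gives 0.3·k^(0.3−1) = 0.115, hence k_gold = (0.3/0.115)^(1/0.7) ≈ 3.9345.
y_gold = 3.9345^0.3 ≈ 1.5082.
c_gold = y_gold − (n+g+δ)·k_gold = 1.5082 − 0.115·3.9345 ≈ 1.0558.

c_gold ≈ 1.06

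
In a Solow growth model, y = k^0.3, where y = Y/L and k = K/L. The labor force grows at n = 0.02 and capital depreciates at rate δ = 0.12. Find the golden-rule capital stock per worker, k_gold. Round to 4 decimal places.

k_gold ≈ 2.9706

The effective depreciation rate is n + δ = 0.02 + 0.12 = 0.14.
Golden rule sets MPK = n+δ: 0.3·k^(0.3−1) = 0.14, so k_gold = (0.3/0.14)^(1/0.7) ≈ 2.9706.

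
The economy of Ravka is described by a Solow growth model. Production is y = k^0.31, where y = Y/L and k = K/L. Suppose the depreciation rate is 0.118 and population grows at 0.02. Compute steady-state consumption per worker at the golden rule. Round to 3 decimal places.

c_gold ≈ 0.993

Capital per worker breaks even when investment replaces (n + δ)·k; here n + δ = 0.138.
At the golden rule the marginal product of capital equals n+δ: 0.31·k^(0.31−1) = 0.138. Solving, k_gold = (0.31/0.138)^(1/0.69) ≈ 3.2314.
y_gold = 3.2314^0.31 ≈ 1.4385.
c_gold = y_gold − (n+δ)·k_gold = 1.4385 − 0.138·3.2314 ≈ 0.9926.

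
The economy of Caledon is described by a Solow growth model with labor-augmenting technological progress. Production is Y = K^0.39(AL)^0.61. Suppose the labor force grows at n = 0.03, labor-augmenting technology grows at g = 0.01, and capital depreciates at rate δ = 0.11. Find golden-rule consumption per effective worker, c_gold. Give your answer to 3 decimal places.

c_gold ≈ 1.124

Capital per effective worker breaks even when investment replaces (n + g + δ)·k; here n + g + δ = 0.15.
Setting f'(k) = n+g+δ gives 0.39·k^(0.39−1) = 0.15, hence k_gold = (0.39/0.15)^(1/0.61) ≈ 4.7894.
y_gold = 4.7894^0.39 ≈ 1.8421.
c_gold = y_gold − (n+g+δ)·k_gold = 1.8421 − 0.15·4.7894 ≈ 1.1237.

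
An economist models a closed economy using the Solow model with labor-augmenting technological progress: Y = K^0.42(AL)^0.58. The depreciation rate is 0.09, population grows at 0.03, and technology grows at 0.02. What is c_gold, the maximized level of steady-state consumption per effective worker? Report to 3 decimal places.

Capital per effective worker breaks even when investment replaces (n + g + δ)·k; here n + g + δ = 0.14.
At the golden rule the marginal product of capital equals n+g+δ: 0.42·k^(0.42−1) = 0.14. Solving, k_gold = (0.42/0.14)^(1/0.58) ≈ 6.6470.
y_gold = 6.6470^0.42 ≈ 2.2157.
c_gold = y_gold − (n+g+δ)·k_gold = 2.2157 − 0.14·6.6470 ≈ 1.2851.

c_gold ≈ 1.285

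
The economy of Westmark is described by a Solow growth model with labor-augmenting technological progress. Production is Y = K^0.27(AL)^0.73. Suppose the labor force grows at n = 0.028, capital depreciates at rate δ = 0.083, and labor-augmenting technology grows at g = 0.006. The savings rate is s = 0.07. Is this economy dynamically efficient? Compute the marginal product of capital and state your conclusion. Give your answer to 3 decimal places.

dynamically efficient; MPK ≈ 0.451

Capital per effective worker breaks even when investment replaces (n + g + δ)·k; here n + g + δ = 0.117.
Steady-state k*: s·k^0.27 = 0.117·k gives k* = (0.07/0.117)^(1/0.73) ≈ 0.4948.
MPK = 0.27·0.4948^(-0.73) ≈ 0.4513.
MPK > n+g+δ = 0.117, so the economy is dynamically efficient (under-saving).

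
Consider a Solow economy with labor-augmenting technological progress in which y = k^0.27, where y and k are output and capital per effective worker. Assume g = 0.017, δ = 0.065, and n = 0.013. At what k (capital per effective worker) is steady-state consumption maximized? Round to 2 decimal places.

Break-even investment rate: n + g + δ = 0.013 + 0.017 + 0.065 = 0.095.
At the golden rule the marginal product of capital equals n+g+δ: 0.27·k^(0.27−1) = 0.095. Solving, k_gold = (0.27/0.095)^(1/0.73) ≈ 4.1824.

k_gold ≈ 4.18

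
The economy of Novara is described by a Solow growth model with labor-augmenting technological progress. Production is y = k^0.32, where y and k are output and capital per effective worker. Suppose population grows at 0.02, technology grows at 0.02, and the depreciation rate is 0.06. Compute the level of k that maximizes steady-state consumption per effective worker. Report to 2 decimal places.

k_gold ≈ 5.53

n + g + δ = 0.02 + 0.02 + 0.06 = 0.1.
Golden rule sets MPK = n+g+δ: 0.32·k^(0.32−1) = 0.1, so k_gold = (0.32/0.1)^(1/0.68) ≈ 5.5318.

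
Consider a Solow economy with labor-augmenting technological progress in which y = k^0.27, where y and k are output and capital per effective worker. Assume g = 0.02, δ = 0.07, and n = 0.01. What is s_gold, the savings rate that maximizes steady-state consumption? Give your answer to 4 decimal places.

s_gold = 0.2700

Break-even investment rate: n + g + δ = 0.01 + 0.02 + 0.07 = 0.1.
At the golden rule MPK = n+g+δ, and in any Cobb-Douglas steady state s = (n+g+δ)·k/y = MPK·k/y = capital's share 0.27.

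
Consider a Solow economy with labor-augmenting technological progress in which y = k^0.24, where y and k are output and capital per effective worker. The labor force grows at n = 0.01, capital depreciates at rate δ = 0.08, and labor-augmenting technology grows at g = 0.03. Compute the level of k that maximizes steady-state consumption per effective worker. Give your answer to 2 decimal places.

k_gold ≈ 2.49

Break-even investment rate: n + g + δ = 0.01 + 0.03 + 0.08 = 0.12.
Setting f'(k) = n+g+δ gives 0.24·k^(0.24−1) = 0.12, hence k_gold = (0.24/0.12)^(1/0.76) ≈ 2.4894.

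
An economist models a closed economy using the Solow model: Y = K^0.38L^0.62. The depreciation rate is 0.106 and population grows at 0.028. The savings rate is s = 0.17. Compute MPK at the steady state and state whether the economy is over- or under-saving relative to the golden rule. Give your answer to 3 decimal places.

Break-even investment rate: n + δ = 0.028 + 0.106 = 0.134.
Steady-state k*: s·k^0.38 = 0.134·k gives k* = (0.17/0.134)^(1/0.62) ≈ 1.4679.
MPK = 0.38·1.4679^(-0.62) ≈ 0.2995.
MPK > n+δ = 0.134, so the economy is dynamically efficient (under-saving).

under-saving; MPK ≈ 0.300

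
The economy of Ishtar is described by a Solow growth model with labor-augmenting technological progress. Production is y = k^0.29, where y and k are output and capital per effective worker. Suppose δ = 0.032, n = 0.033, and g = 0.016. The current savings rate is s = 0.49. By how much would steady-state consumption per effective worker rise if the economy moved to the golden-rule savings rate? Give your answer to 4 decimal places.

Break-even investment rate: n + g + δ = 0.033 + 0.016 + 0.032 = 0.081.
Current steady state (s = 0.49): k* = (0.49/0.081)^(1/0.71) ≈ 12.6183, y* = 12.6183^0.29 ≈ 2.0859, c* = (1−0.49)·2.0859 ≈ 1.0638.
Setting f'(k) = n+g+δ gives 0.29·k^(0.29−1) = 0.081, hence k_gold = (0.29/0.081)^(1/0.71) ≈ 6.0278.
y_gold = 6.0278^0.29 ≈ 1.6836, c_gold = y_gold − 0.081·k_gold ≈ 1.1954.
Gain: Δc = 1.1954 − 1.0638 ≈ 0.1316.

Δc ≈ 0.1316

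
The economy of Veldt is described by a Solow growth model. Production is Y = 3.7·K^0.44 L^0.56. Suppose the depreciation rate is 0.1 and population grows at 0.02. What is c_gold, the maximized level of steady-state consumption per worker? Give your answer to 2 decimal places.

c_gold ≈ 16.08

n + δ = 0.02 + 0.1 = 0.12.
At the golden rule the marginal product of capital equals n+δ: 0.44·3.7·k^(0.44−1) = 0.12. Solving, k_gold = (0.44·3.7/0.12)^(1/0.56) ≈ 105.2625.
y_gold = 3.7·105.2625^0.44 ≈ 28.7079.
c_gold = y_gold − (n+δ)·k_gold = 28.7079 − 0.12·105.2625 ≈ 16.0764.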